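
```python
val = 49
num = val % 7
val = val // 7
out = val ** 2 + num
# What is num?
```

Trace:
`val = 49` → val = 49
`num = val % 7` → num = 0
`val = val // 7` → val = 7
`out = val ** 2 + num` → out = 49
So num = 0

Answer: 0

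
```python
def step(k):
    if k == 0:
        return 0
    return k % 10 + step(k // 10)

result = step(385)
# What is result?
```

Sum of digits of 385: 5 + 8 + 3 = 16

Answer: 16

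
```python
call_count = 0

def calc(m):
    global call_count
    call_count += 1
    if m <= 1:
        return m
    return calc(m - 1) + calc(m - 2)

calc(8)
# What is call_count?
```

Calls(m) = 1 + Calls(m-1) + Calls(m-2); Calls(0)=Calls(1)=1. For m=8 this gives 67.

Answer: 67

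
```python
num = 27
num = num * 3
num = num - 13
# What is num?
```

Trace:
`num = 27` → num = 27
`num = num * 3` → num = 81
`num = num - 13` → num = 68
So num = 68

Answer: 68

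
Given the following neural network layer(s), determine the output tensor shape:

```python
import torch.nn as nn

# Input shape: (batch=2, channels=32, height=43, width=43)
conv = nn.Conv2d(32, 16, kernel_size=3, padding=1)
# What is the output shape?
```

Input: (2, 32, 43, 43) -> Output: (2, 16, 43, 43)

Answer: (2, 16, 43, 43)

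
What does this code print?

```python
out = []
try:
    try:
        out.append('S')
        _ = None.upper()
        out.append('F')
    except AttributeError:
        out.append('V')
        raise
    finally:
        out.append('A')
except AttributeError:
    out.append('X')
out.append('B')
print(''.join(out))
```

Execution trace: 'S' (try body) → 'V' (except AttributeError) → 'A' (finally) → 'X' (outer except AttributeError) → 'B' (after the try/except). Output: SVAXB

Answer: SVAXB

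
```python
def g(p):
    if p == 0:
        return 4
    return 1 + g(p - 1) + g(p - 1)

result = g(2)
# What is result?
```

g(p) = 1 + 2·g(p-1), g(0)=4. Closed form: (4+1)·2^2 - 1 = 19.

Answer: 19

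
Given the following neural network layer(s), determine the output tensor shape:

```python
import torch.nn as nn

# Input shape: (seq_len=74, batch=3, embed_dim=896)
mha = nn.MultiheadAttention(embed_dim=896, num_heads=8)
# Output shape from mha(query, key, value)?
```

Input: (74, 3, 896) -> Output: (74, 3, 896)

Answer: (74, 3, 896)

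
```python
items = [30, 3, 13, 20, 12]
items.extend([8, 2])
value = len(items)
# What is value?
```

Trace:
`items = [30, 3, 13, 20, 12]` → items = [30, 3, 13, 20, 12]
`items.extend([8, 2])` → items = [30, 3, 13, 20, 12, 8, 2]
`value = len(items)` → value = 7
So value = 7

Answer: 7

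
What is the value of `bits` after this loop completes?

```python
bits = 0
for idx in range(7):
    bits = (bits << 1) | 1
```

Build 7 consecutive 1-bits: 0b1111111
`bits` takes the values: 0 → 1 → 3 → 7 → 15 → 31 → 63 → 127

Answer: 127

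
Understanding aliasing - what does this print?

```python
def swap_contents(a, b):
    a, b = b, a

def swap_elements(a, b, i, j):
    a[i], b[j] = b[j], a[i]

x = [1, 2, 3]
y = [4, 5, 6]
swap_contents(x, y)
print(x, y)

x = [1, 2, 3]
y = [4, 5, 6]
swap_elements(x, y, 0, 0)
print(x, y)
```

Key concept: parameter rebinding vs mutation.
Step by step:
`x = [1, 2, 3]` → x = [1, 2, 3]
`y = [4, 5, 6]` → y = [4, 5, 6]
`swap_contents(x, y)` → no visible change to tracked variables
`print(x, y)` → prints [1, 2, 3] [4, 5, 6]
`x = [1, 2, 3]` → x = [1, 2, 3]
`y = [4, 5, 6]` → y = [4, 5, 6]
`swap_elements(x, y, 0, 0)` → x = [4, 2, 3]; y = [1, 5, 6]
`print(x, y)` → prints [4, 2, 3] [1, 5, 6]

Answer:
[1, 2, 3] [4, 5, 6]
[4, 2, 3] [1, 5, 6]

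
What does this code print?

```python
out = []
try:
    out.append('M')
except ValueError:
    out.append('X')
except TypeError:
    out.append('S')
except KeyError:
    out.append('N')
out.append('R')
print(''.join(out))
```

Execution trace: 'M' (try body, no exception) → 'R' (after the try/except). Output: MR

Answer: MR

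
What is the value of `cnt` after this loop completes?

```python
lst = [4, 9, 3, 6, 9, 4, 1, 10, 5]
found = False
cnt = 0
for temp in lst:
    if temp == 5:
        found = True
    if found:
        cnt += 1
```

Count elements after first 5 in [4, 9, 3, 6, 9, 4, 1, 10, 5]
`cnt` takes the values: 0 → 1

Answer: 1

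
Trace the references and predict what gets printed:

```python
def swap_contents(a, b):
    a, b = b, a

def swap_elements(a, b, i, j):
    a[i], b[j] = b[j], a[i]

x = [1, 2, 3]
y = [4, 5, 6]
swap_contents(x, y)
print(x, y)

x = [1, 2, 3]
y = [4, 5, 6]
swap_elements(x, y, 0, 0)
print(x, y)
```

Key concept: parameter rebinding vs mutation.
Step by step:
`x = [1, 2, 3]` → x = [1, 2, 3]
`y = [4, 5, 6]` → y = [4, 5, 6]
`swap_contents(x, y)` → no visible change to tracked variables
`print(x, y)` → prints [1, 2, 3] [4, 5, 6]
`x = [1, 2, 3]` → x = [1, 2, 3]
`y = [4, 5, 6]` → y = [4, 5, 6]
`swap_elements(x, y, 0, 0)` → x = [4, 2, 3]; y = [1, 5, 6]
`print(x, y)` → prints [4, 2, 3] [1, 5, 6]

Answer:
[1, 2, 3] [4, 5, 6]
[4, 2, 3] [1, 5, 6]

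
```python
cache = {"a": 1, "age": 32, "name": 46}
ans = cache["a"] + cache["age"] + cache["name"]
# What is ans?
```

Trace:
`cache = {"a": 1, "age": 32, "name": 46}` → cache = {'a': 1, 'age': 32, 'name': 46}
`ans = cache["a"] + cache["age"] + cache["name"]` → ans = 79
So ans = 79

Answer: 79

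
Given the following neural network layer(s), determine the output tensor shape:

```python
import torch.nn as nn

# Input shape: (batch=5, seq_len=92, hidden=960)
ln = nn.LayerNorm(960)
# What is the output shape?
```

Input: (5, 92, 960) -> Output: (5, 92, 960)

Answer: (5, 92, 960)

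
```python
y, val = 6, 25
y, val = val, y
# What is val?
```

Trace:
`y, val = 6, 25` → y = 6; val = 25
`y, val = val, y` → y = 25; val = 6
So val = 6

Answer: 6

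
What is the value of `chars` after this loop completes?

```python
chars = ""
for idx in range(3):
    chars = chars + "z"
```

Repeat 'z' 3 times
`chars` takes the values: "" → "z" → "zz" → "zzz"

Answer: "zzz"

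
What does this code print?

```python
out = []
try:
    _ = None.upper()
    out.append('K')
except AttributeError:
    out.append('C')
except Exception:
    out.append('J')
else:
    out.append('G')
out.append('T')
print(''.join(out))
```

Execution trace: 'C' (except AttributeError) → 'T' (after the try/except). Output: CT

Answer: CT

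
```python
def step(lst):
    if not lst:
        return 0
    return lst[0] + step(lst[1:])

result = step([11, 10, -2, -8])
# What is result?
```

11 + 10 + (-2) + (-8) + 0 = 11

Answer: 11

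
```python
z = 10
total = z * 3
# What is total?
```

Trace:
`z = 10` → z = 10
`total = z * 3` → total = 30
So total = 30

Answer: 30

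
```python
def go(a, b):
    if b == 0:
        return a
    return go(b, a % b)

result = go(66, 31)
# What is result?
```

go(66, 31) -> go(31, 4) -> go(4, 3) -> go(3, 1) -> go(1, 0) -> 1

Answer: 1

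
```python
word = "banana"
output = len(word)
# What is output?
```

Trace:
`word = "banana"` → word = 'banana'
`output = len(word)` → output = 6
So output = 6

Answer: 6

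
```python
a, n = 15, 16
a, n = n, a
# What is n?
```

Trace:
`a, n = 15, 16` → a = 15; n = 16
`a, n = n, a` → a = 16; n = 15
So n = 15

Answer: 15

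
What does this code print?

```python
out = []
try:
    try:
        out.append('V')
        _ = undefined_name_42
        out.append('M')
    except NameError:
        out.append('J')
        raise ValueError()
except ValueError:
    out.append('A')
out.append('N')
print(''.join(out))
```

Execution trace: 'V' (inner try body) → 'J' (inner except NameError) → 'A' (outer except ValueError) → 'N' (after the try/except). Output: VJAN

Answer: VJAN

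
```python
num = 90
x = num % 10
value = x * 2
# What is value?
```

Trace:
`num = 90` → num = 90
`x = num % 10` → x = 0
`value = x * 2` → value = 0
So value = 0

Answer: 0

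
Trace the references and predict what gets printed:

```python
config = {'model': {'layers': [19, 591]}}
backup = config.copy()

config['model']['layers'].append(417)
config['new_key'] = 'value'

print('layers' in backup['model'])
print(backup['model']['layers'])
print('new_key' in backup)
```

Key concept: shallow copy gotcha with nested dict.
Step by step:
`config = {'model': {'layers': [19, 591]}}` → config = {'model': {'layers': [19, 591]}}
`backup = config.copy()` → backup = {'model': {'layers': [19, 591]}}
`config['model']['layers'].append(417)` → config = {'model': {'layers': [19, 591, 417]}}; backup = {'model': {'layers': [19, 591, 417]}}
`config['new_key'] = 'value'` → config = {'model': {'layers': [19, 591, 417]}, 'new_key': 'value'}
`print('layers' in backup['model'])` → prints True
`print(backup['model']['layers'])` → prints [19, 591, 417]
`print('new_key' in backup)` → prints False

Answer:
True
[19, 591, 417]
False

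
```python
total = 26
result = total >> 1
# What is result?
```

Trace:
`total = 26` → total = 26
`result = total >> 1` → result = 13
So result = 13

Answer: 13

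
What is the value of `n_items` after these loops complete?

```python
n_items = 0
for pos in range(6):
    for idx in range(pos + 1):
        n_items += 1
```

Triangle: 1 + 2 + ... + 6
`n_items` takes the values: 0 → 1 → 2 → 3 → 4 → 5 → 6 → 7 → 8 → 9 → 10 → 11 → 12 → 13 → 14 → 15 → 16 → 17 → 18 → 19 → 20 → 21

Answer: 21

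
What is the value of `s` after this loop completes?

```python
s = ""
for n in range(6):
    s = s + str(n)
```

Concatenate digits 0 to 5
`s` takes the values: "" → "0" → "01" → "012" → "0123" → "01234" → "012345"

Answer: "012345"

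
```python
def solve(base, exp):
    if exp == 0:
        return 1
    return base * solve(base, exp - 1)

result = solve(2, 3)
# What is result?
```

solve(2, 3) = 2 * 2 * 2 = 8

Answer: 8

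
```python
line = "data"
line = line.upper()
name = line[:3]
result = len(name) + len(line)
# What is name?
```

Trace:
`line = "data"` → line = 'data'
`line = line.upper()` → line = 'DATA'
`name = line[:3]` → name = 'DAT'
`result = len(name) + len(line)` → result = 7
So name = 'DAT'

Answer: 'DAT'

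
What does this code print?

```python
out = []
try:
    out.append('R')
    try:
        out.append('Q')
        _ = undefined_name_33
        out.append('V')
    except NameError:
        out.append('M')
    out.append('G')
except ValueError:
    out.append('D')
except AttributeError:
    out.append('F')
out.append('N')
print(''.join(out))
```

Execution trace: 'R' (try body) → 'Q' (inner try body) → 'M' (inner except NameError) → 'G' (try body, no exception) → 'N' (after the try/except). Output: RQMGN

Answer: RQMGN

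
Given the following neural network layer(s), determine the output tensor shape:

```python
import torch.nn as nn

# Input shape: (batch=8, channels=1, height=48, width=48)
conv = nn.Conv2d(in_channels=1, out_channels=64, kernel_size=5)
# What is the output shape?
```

Input: (8, 1, 48, 48) -> Output: (8, 64, 44, 44)

Answer: (8, 64, 44, 44)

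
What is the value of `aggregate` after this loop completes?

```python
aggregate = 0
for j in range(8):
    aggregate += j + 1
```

Start at 0, add 1 to 8 = 36
`aggregate` takes the values: 0 → 1 → 3 → 6 → 10 → 15 → 21 → 28 → 36

Answer: 36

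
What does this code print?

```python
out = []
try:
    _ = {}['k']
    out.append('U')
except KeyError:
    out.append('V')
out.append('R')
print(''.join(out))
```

Execution trace: 'V' (except KeyError) → 'R' (after the try/except). Output: VR

Answer: VR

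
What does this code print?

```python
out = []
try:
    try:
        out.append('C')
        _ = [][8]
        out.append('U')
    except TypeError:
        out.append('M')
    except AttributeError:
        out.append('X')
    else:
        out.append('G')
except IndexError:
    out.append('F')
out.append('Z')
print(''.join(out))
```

Execution trace: 'C' (try body) → 'F' (outer except IndexError) → 'Z' (after the try/except). Output: CFZ

Answer: CFZ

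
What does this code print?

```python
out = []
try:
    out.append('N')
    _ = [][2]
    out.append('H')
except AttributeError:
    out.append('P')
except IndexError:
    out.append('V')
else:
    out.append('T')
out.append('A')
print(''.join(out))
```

Execution trace: 'N' (try body) → 'V' (except IndexError) → 'A' (after the try/except). Output: NVA

Answer: NVA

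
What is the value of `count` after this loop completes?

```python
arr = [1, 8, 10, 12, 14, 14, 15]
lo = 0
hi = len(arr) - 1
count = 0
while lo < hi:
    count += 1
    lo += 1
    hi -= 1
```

Iterations until pointers meet (list length 7)
`count` takes the values: 0 → 1 → 2 → 3

Answer: 3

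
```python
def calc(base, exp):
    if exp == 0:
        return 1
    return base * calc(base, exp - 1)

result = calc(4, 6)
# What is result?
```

calc(4, 6) = 4 * 4 * 4 * 4 * 4 * 4 = 4096

Answer: 4096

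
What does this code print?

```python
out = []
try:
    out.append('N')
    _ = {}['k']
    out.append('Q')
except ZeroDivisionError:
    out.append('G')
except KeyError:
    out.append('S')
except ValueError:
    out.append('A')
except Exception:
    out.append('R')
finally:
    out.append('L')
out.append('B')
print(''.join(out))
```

Execution trace: 'N' (try body) → 'S' (except KeyError) → 'L' (finally) → 'B' (after the try/except). Output: NSLB

Answer: NSLB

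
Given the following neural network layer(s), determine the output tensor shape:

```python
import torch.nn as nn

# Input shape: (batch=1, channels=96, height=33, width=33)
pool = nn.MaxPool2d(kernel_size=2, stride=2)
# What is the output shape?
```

Input: (1, 96, 33, 33) -> Output: (1, 96, 16, 16)

Answer: (1, 96, 16, 16)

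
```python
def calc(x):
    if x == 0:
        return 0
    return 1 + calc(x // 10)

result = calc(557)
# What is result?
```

Count of digits of 557: 3

Answer: 3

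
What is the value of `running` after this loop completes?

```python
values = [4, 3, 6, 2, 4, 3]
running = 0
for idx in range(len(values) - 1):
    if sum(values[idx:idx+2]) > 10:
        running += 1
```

Count windows with sum > 10
`running` takes the values: 0

Answer: 0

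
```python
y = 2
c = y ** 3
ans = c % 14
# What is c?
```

Trace:
`y = 2` → y = 2
`c = y ** 3` → c = 8
`ans = c % 14` → ans = 8
So c = 8

Answer: 8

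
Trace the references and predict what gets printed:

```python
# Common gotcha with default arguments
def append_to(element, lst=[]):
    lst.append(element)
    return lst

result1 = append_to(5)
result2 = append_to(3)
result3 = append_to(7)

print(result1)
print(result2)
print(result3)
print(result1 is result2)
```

Key concept: mutable default argument gotcha.
Step by step:
`result1 = append_to(5)` → result1 = [5]
`result2 = append_to(3)` → result1 = [5, 3] (same object as result2); result2 = [5, 3] (same object as result1)
`result3 = append_to(7)` → result1 = [5, 3, 7] (same object as result2, result3); result2 = [5, 3, 7] (same object as result1, result3); result3 = [5, 3, 7] (same object as result1, result2)
`print(result1)` → prints [5, 3, 7]
`print(result2)` → prints [5, 3, 7]
`print(result3)` → prints [5, 3, 7]
`print(result1 is result2)` → prints True

Answer:
[5, 3, 7]
[5, 3, 7]
[5, 3, 7]
True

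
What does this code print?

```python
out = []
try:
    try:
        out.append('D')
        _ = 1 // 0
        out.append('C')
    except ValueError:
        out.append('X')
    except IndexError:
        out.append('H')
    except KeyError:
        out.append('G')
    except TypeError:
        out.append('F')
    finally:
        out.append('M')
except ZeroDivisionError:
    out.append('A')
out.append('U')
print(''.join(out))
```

Execution trace: 'D' (try body) → 'M' (finally) → 'A' (outer except ZeroDivisionError) → 'U' (after the try/except). Output: DMAU

Answer: DMAU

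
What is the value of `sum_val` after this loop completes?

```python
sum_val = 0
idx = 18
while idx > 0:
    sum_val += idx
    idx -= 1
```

Sum 18 down to 1
`sum_val` takes the values: 0 → 18 → 35 → 51 → 66 → 80 → 93 → 105 → 116 → 126 → 135 → 143 → 150 → 156 → 161 → 165 → 168 → 170 → 171

Answer: 171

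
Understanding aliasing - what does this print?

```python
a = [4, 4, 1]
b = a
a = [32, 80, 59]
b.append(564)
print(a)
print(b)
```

Key concept: rebinding vs mutation: a is rebound to a new list, b still points at the original.
Step by step:
`a = [4, 4, 1]` → a = [4, 4, 1]
`b = a` → b = [4, 4, 1] (same object as a)
`a = [32, 80, 59]` → a = [32, 80, 59]
`b.append(564)` → b = [4, 4, 1, 564]
`print(a)` → prints [32, 80, 59]
`print(b)` → prints [4, 4, 1, 564]

Answer:
[32, 80, 59]
[4, 4, 1, 564]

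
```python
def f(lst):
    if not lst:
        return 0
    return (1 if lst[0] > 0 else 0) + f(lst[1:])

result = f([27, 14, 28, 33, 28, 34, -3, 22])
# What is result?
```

Count of positive elements in [27, 14, 28, 33, 28, 34, -3, 22] = 7

Answer: 7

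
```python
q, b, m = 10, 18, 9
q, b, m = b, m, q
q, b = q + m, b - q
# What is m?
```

Trace:
`q, b, m = 10, 18, 9` → q = 10; b = 18; m = 9
`q, b, m = b, m, q` → q = 18; b = 9; m = 10
`q, b = q + m, b - q` → q = 28; b = -9
So m = 10

Answer: 10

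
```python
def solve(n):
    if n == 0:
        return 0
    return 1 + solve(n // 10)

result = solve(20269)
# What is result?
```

Count of digits of 20269: 5

Answer: 5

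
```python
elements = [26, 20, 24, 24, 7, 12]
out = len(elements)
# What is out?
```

Trace:
`elements = [26, 20, 24, 24, 7, 12]` → elements = [26, 20, 24, 24, 7, 12]
`out = len(elements)` → out = 6
So out = 6

Answer: 6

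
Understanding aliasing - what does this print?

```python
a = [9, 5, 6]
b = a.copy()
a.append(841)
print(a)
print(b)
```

Key concept: list.copy() creates independent copy.
Step by step:
`a = [9, 5, 6]` → a = [9, 5, 6]
`b = a.copy()` → b = [9, 5, 6]
`a.append(841)` → a = [9, 5, 6, 841]
`print(a)` → prints [9, 5, 6, 841]
`print(b)` → prints [9, 5, 6]

Answer:
[9, 5, 6, 841]
[9, 5, 6]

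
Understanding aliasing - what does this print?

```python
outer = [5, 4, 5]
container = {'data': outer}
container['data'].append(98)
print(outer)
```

Key concept: dict holds reference to list.
Step by step:
`outer = [5, 4, 5]` → outer = [5, 4, 5]
`container = {'data': outer}` → container = {'data': [5, 4, 5]}
`container['data'].append(98)` → outer = [5, 4, 5, 98]; container = {'data': [5, 4, 5, 98]}
`print(outer)` → prints [5, 4, 5, 98]

Answer: [5, 4, 5, 98]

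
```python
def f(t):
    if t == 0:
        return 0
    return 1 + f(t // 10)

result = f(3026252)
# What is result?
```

Count of digits of 3026252: 7

Answer: 7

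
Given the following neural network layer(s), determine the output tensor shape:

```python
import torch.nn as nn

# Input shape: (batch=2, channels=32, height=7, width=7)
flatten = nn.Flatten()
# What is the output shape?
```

Input: (2, 32, 7, 7) -> Output: (2, 1568)

Answer: (2, 1568)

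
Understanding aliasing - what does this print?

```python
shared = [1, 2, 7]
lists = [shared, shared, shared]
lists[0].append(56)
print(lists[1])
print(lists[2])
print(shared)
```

Key concept: list of same reference.
Step by step:
`shared = [1, 2, 7]` → shared = [1, 2, 7]
`lists = [shared, shared, shared]` → lists = [[1, 2, 7], [1, 2, 7], [1, 2, 7]]
`lists[0].append(56)` → shared = [1, 2, 7, 56]; lists = [[1, 2, 7, 56], [1, 2, 7, 56], [1, 2, 7, 56]]
`print(lists[1])` → prints [1, 2, 7, 56]
`print(lists[2])` → prints [1, 2, 7, 56]
`print(shared)` → prints [1, 2, 7, 56]

Answer:
[1, 2, 7, 56]
[1, 2, 7, 56]
[1, 2, 7, 56]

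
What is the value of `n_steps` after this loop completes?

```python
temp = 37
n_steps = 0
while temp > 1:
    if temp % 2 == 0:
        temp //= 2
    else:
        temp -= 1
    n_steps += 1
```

Steps to reduce 37 to 1
`n_steps` takes the values: 0 → 1 → 2 → 3 → 4 → 5 → 6 → 7

Answer: 7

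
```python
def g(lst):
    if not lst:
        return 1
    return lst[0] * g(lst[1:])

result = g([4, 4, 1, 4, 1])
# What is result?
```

Product over [4, 4, 1, 4, 1] = 4 * 4 * 1 * 4 * 1 = 64

Answer: 64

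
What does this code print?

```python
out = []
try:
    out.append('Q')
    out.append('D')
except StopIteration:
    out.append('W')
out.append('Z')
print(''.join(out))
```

Execution trace: 'Q' (try body) → 'D' (try body, no exception) → 'Z' (after the try/except). Output: QDZ

Answer: QDZ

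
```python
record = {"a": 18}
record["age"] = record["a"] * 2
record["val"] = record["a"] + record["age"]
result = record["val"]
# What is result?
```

Trace:
`record = {"a": 18}` → record = {'a': 18}
`record["age"] = record["a"] * 2` → record = {'a': 18, 'age': 36}
`record["val"] = record["a"] + record["age"]` → record = {'a': 18, 'age': 36, 'val': 54}
`result = record["val"]` → result = 54
So result = 54

Answer: 54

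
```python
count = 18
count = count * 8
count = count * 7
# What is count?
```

Trace:
`count = 18` → count = 18
`count = count * 8` → count = 144
`count = count * 7` → count = 1008
So count = 1008

Answer: 1008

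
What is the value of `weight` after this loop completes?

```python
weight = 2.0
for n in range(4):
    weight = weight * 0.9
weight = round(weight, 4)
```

Exponential decay: 2.0 * 0.9^4
`weight` takes the values: 2.0 → 1.8 → 1.62 → 1.458 → 1.3122

Answer: 1.3122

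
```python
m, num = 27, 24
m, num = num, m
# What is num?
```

Trace:
`m, num = 27, 24` → m = 27; num = 24
`m, num = num, m` → m = 24; num = 27
So num = 27

Answer: 27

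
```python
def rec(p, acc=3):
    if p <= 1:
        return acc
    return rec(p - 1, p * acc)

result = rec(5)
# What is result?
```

Accumulator trace (n, acc): (5, 3) -> (4, 15) -> (3, 60) -> (2, 180) -> (1, 360) -> return 360

Answer: 360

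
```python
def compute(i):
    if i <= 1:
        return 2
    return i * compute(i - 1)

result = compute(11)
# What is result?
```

compute(11) = 11 * 10 * 9 * 8 * 7 * 6 * 5 * 4 * 3 * 2 * 2 = 79833600

Answer: 79833600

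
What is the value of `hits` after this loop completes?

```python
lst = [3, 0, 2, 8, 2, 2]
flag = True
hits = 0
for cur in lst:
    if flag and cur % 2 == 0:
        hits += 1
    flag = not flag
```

Count even values at even positions
`hits` takes the values: 0 → 1 → 2

Answer: 2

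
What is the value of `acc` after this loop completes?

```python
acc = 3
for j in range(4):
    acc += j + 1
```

Start at 3, add 1 to 4 = 13
`acc` takes the values: 3 → 4 → 6 → 9 → 13

Answer: 13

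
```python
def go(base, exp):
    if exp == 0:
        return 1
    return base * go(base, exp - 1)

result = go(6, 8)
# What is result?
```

go(6, 8) = 6 * 6 * 6 * 6 * 6 * 6 * 6 * 6 = 1679616

Answer: 1679616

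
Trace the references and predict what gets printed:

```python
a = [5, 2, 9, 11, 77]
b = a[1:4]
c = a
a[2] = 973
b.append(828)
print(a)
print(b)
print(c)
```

Key concept: slice vs alias.
Step by step:
`a = [5, 2, 9, 11, 77]` → a = [5, 2, 9, 11, 77]
`b = a[1:4]` → b = [2, 9, 11]
`c = a` → c = [5, 2, 9, 11, 77] (same object as a)
`a[2] = 973` → a = [5, 2, 973, 11, 77] (same object as c); c = [5, 2, 973, 11, 77] (same object as a)
`b.append(828)` → b = [2, 9, 11, 828]
`print(a)` → prints [5, 2, 973, 11, 77]
`print(b)` → prints [2, 9, 11, 828]
`print(c)` → prints [5, 2, 973, 11, 77]

Answer:
[5, 2, 973, 11, 77]
[2, 9, 11, 828]
[5, 2, 973, 11, 77]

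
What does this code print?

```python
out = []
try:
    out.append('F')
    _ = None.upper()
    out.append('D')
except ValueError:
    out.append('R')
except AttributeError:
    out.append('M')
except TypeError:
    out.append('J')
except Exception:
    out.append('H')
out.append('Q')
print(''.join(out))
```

Execution trace: 'F' (try body) → 'M' (except AttributeError) → 'Q' (after the try/except). Output: FMQ

Answer: FMQ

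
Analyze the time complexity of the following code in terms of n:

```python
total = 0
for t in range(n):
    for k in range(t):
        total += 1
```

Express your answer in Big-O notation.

Each loop level contributes: n × n. Multiplying the contributions gives O(n^2).

Answer: O(n^2)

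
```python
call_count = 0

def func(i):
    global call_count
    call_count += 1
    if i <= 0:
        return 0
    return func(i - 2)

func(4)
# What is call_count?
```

Linear recursion stepping by 2: 3 calls from i=4 down to ≤0.

Answer: 3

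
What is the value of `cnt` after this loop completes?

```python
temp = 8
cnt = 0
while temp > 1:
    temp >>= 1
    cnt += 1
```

Count right shifts until 1
`cnt` takes the values: 0 → 1 → 2 → 3

Answer: 3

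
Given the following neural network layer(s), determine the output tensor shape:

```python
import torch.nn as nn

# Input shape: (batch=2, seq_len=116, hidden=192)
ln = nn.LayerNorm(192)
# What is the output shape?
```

Input: (2, 116, 192) -> Output: (2, 116, 192)

Answer: (2, 116, 192)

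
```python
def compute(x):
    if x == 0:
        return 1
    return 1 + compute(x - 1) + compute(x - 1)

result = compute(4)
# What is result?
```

compute(x) = 1 + 2·compute(x-1), compute(0)=1. Closed form: (1+1)·2^4 - 1 = 31.

Answer: 31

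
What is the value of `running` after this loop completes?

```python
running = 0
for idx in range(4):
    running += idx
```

Sum of 0 to 3 = 6
`running` takes the values: 0 → 1 → 3 → 6

Answer: 6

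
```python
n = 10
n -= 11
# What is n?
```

Trace:
`n = 10` → n = 10
`n -= 11` → n = -1
So n = -1

Answer: -1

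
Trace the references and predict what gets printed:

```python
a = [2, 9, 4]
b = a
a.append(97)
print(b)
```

Key concept: basic list aliasing.
Step by step:
`a = [2, 9, 4]` → a = [2, 9, 4]
`b = a` → b = [2, 9, 4] (same object as a)
`a.append(97)` → a = [2, 9, 4, 97] (same object as b); b = [2, 9, 4, 97] (same object as a)
`print(b)` → prints [2, 9, 4, 97]

Answer: [2, 9, 4, 97]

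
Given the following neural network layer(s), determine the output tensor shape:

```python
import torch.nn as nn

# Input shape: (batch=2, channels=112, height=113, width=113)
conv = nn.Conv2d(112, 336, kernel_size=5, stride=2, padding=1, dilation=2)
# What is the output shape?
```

Input: (2, 112, 113, 113) -> Output: (2, 336, 54, 54)

Answer: (2, 336, 54, 54)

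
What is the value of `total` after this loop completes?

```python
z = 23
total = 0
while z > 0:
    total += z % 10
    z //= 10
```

Sum digits of 23
`total` takes the values: 0 → 3 → 5

Answer: 5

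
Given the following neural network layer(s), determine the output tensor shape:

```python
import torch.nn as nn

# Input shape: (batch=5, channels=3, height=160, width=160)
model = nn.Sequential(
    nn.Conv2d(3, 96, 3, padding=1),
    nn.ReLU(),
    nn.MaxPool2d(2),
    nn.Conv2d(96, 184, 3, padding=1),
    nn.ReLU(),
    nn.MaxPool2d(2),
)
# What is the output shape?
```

Input: (5, 3, 160, 160) -> after first Conv2d: (5, 96, 160, 160) -> after first MaxPool2d: (5, 96, 80, 80) -> after second Conv2d: (5, 184, 80, 80) -> Output: (5, 184, 40, 40)

Answer: (5, 184, 40, 40)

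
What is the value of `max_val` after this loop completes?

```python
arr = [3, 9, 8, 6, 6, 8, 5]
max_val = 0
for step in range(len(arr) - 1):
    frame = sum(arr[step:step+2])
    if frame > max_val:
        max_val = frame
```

Max sum of 2-element window in [3, 9, 8, 6, 6, 8, 5]
`max_val` takes the values: 0 → 12 → 17

Answer: 17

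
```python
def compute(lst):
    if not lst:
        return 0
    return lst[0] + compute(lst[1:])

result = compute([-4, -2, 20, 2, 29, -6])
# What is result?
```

(-4) + (-2) + 20 + 2 + 29 + (-6) + 0 = 39

Answer: 39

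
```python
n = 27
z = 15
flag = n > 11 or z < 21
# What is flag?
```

Trace:
`n = 27` → n = 27
`z = 15` → z = 15
`flag = n > 11 or z < 21` → flag = True
So flag = True

Answer: True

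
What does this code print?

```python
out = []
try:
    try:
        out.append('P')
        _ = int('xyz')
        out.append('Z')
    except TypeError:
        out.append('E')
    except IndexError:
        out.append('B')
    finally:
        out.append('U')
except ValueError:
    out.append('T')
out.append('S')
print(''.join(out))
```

Execution trace: 'P' (try body) → 'U' (finally) → 'T' (outer except ValueError) → 'S' (after the try/except). Output: PUTS

Answer: PUTS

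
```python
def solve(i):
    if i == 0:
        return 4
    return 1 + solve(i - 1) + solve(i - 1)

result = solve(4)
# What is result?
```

solve(i) = 1 + 2·solve(i-1), solve(0)=4. Closed form: (4+1)·2^4 - 1 = 79.

Answer: 79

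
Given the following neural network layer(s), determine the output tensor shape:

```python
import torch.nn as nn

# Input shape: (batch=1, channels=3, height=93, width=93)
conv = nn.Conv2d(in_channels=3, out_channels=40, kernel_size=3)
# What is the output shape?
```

Input: (1, 3, 93, 93) -> Output: (1, 40, 91, 91)

Answer: (1, 40, 91, 91)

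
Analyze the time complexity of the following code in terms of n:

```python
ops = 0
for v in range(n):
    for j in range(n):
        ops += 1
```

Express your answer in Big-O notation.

Each loop level contributes: n × n. Multiplying the contributions gives O(n^2).

Answer: O(n^2)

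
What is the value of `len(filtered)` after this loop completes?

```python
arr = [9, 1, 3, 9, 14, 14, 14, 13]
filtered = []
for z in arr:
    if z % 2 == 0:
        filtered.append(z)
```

Count even numbers in [9, 1, 3, 9, 14, 14, 14, 13]
`filtered` takes the values: [] → [14] → [14, 14] → [14, 14, 14]
So `len(filtered)` = 3

Answer: 3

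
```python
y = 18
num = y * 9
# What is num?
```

Trace:
`y = 18` → y = 18
`num = y * 9` → num = 162
So num = 162

Answer: 162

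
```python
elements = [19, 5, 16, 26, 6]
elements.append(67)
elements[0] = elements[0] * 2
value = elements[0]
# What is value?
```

Trace:
`elements = [19, 5, 16, 26, 6]` → elements = [19, 5, 16, 26, 6]
`elements.append(67)` → elements = [19, 5, 16, 26, 6, 67]
`elements[0] = elements[0] * 2` → elements = [38, 5, 16, 26, 6, 67]
`value = elements[0]` → value = 38
So value = 38

Answer: 38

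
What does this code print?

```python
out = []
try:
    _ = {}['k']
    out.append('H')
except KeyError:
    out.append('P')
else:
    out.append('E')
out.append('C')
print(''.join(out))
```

Execution trace: 'P' (except KeyError) → 'C' (after the try/except). Output: PC

Answer: PC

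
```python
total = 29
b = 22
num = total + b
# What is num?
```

Trace:
`total = 29` → total = 29
`b = 22` → b = 22
`num = total + b` → num = 51
So num = 51

Answer: 51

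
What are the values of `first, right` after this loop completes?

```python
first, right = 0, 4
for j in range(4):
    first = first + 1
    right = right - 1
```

first goes 0→4, right goes 4→0
`first, right` takes the values: (0, 4) → (1, 4) → (1, 3) → (2, 3) → (2, 2) → (3, 2) → (3, 1) → (4, 1) → (4, 0)

Answer: 4, 0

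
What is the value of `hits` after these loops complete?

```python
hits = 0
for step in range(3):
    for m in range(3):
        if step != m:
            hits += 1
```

3² - 3 (exclude diagonal)
`hits` takes the values: 0 → 1 → 2 → 3 → 4 → 5 → 6

Answer: 6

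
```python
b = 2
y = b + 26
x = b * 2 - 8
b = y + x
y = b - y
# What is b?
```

Trace:
`b = 2` → b = 2
`y = b + 26` → y = 28
`x = b * 2 - 8` → x = -4
`b = y + x` → b = 24
`y = b - y` → y = -4
So b = 24

Answer: 24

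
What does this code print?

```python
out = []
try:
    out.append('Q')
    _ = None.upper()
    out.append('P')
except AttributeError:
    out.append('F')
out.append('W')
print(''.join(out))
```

Execution trace: 'Q' (try body) → 'F' (except AttributeError) → 'W' (after the try/except). Output: QFW

Answer: QFW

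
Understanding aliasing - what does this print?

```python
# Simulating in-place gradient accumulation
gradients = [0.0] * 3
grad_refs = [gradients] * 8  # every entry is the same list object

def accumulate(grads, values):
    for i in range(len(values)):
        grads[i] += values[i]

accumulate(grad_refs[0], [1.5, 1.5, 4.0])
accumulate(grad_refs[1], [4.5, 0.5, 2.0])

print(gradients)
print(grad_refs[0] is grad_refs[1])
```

Key concept: gradient accumulation aliasing.
Step by step:
`gradients = [0.0] * 3` → gradients = [0.0, 0.0, 0.0]
`grad_refs = [gradients] * 8` → grad_refs = [[0.0, 0.0, 0.0], [0.0, 0.0, 0.0], [0.0, 0.0, 0.0], [0.0, 0.0, 0.0], [0.0, 0.0, 0.0], [0.0, 0.0, 0.0], [0.0, 0.0, 0.0], [0.0, 0.0, 0.0]]
`accumulate(grad_refs[0], [1.5, 1.5, 4.0])` → gradients = [1.5, 1.5, 4.0]; grad_refs = [[1.5, 1.5, 4.0], [1.5, 1.5, 4.0], [1.5, 1.5, 4.0], [1.5, 1.5, 4.0], [1.5, 1.5, 4.0], [1.5, 1.5, 4.0], [1.5, 1.5, 4.0], [1.5, 1.5, 4.0]]
`accumulate(grad_refs[1], [4.5, 0.5, 2.0])` → gradients = [6.0, 2.0, 6.0]; grad_refs = [[6.0, 2.0, 6.0], [6.0, 2.0, 6.0], [6.0, 2.0, 6.0], [6.0, 2.0, 6.0], [6.0, 2.0, 6.0], [6.0, 2.0, 6.0], [6.0, 2.0, 6.0], [6.0, 2.0, 6.0]]
`print(gradients)` → prints [6.0, 2.0, 6.0]
`print(grad_refs[0] is grad_refs[1])` → prints True

Answer:
[6.0, 2.0, 6.0]
True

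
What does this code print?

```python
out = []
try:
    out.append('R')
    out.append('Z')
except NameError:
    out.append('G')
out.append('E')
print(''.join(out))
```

Execution trace: 'R' (try body) → 'Z' (try body, no exception) → 'E' (after the try/except). Output: RZE

Answer: RZE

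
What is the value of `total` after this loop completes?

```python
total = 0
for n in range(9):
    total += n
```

Sum of 0 to 8 = 36
`total` takes the values: 0 → 1 → 3 → 6 → 10 → 15 → 21 → 28 → 36

Answer: 36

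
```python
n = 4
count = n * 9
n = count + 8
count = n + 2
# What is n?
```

Trace:
`n = 4` → n = 4
`count = n * 9` → count = 36
`n = count + 8` → n = 44
`count = n + 2` → count = 46
So n = 44

Answer: 44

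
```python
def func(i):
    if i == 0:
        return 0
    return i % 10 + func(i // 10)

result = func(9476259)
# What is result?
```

Sum of digits of 9476259: 9 + 5 + 2 + 6 + 7 + 4 + 9 = 42

Answer: 42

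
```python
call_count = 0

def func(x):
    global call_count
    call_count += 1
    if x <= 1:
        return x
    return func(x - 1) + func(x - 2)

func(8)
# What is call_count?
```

Calls(x) = 1 + Calls(x-1) + Calls(x-2); Calls(0)=Calls(1)=1. For x=8 this gives 67.

Answer: 67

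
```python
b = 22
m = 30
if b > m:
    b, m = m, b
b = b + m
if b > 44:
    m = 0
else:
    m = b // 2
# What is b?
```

Trace:
`b = 22` → b = 22
`m = 30` → m = 30
`if b > m: ...` → b > m is False → no variable changes
`b = b + m` → b = 52
`if b > 44: ...` → b > 44 is True → m = 0
So b = 52

Answer: 52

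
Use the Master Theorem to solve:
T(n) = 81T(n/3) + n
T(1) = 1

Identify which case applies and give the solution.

a=81, b=3, f(n)=n. log_3(81) = 4. Since c=1 < 4, Case 1 applies: T(n) = Θ(n^log_b(a)) = O(n^4).

Answer: O(n^4) - Case 1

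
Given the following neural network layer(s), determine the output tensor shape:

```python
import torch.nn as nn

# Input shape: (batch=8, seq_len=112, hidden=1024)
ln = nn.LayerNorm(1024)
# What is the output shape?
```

Input: (8, 112, 1024) -> Output: (8, 112, 1024)

Answer: (8, 112, 1024)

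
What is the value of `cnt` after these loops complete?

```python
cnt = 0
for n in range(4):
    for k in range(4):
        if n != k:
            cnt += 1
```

4² - 4 (exclude diagonal)
`cnt` takes the values: 0 → 1 → 2 → 3 → 4 → 5 → 6 → 7 → 8 → 9 → 10 → 11 → 12

Answer: 12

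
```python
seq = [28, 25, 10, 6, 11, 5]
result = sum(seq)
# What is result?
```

Trace:
`seq = [28, 25, 10, 6, 11, 5]` → seq = [28, 25, 10, 6, 11, 5]
`result = sum(seq)` → result = 85
So result = 85

Answer: 85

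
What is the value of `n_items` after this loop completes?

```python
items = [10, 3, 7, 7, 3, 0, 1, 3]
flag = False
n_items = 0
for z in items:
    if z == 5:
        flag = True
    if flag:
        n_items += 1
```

Count elements after first 5 in [10, 3, 7, 7, 3, 0, 1, 3]
`n_items` takes the values: 0

Answer: 0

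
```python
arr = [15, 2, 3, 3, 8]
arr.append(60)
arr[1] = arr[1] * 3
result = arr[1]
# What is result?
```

Trace:
`arr = [15, 2, 3, 3, 8]` → arr = [15, 2, 3, 3, 8]
`arr.append(60)` → arr = [15, 2, 3, 3, 8, 60]
`arr[1] = arr[1] * 3` → arr = [15, 6, 3, 3, 8, 60]
`result = arr[1]` → result = 6
So result = 6

Answer: 6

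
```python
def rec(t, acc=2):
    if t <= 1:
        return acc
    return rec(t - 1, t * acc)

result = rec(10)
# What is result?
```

Accumulator trace (n, acc): (10, 2) -> (9, 20) -> (8, 180) -> (7, 1440) -> (6, 10080) -> (5, 60480) -> (4, 302400) -> (3, 1209600) -> (2, 3628800) -> (1, 7257600) -> return 7257600

Answer: 7257600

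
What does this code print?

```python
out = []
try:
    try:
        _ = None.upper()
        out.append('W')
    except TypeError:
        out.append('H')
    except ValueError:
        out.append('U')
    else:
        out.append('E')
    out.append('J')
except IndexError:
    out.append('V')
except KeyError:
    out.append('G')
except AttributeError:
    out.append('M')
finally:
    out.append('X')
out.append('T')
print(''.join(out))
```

Execution trace: 'M' (except AttributeError) → 'X' (finally) → 'T' (after the try/except). Output: MXT

Answer: MXT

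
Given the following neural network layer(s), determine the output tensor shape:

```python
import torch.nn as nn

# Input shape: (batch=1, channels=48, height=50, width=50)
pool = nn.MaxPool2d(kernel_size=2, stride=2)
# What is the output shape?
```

Input: (1, 48, 50, 50) -> Output: (1, 48, 25, 25)

Answer: (1, 48, 25, 25)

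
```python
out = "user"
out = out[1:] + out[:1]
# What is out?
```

Trace:
`out = "user"` → out = 'user'
`out = out[1:] + out[:1]` → out = 'seru'
So out = 'seru'

Answer: 'seru'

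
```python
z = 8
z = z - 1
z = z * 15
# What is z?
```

Trace:
`z = 8` → z = 8
`z = z - 1` → z = 7
`z = z * 15` → z = 105
So z = 105

Answer: 105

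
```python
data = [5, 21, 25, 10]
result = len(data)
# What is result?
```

Trace:
`data = [5, 21, 25, 10]` → data = [5, 21, 25, 10]
`result = len(data)` → result = 4
So result = 4

Answer: 4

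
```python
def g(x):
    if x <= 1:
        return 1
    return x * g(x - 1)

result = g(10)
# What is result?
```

g(10) = 10 * 9 * 8 * 7 * 6 * 5 * 4 * 3 * 2 * 1 = 3628800

Answer: 3628800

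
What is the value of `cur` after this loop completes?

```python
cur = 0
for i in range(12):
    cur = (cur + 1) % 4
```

Increment mod 4, 12 times = 0
`cur` takes the values: 0 → 1 → 2 → 3 → 0 → 1 → 2 → 3 → 0 → 1 → 2 → 3 → 0

Answer: 0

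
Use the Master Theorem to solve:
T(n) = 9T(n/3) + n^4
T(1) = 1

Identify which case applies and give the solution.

a=9, b=3, f(n)=n^4. log_3(9) = 2. Since c=4 > 2 and the regularity condition holds (9(n/3)^4 = (9/3^4)n^4 with 9/3^4 < 1), Case 3 applies: T(n) = Θ(f(n)) = O(n^4).

Answer: O(n^4) - Case 3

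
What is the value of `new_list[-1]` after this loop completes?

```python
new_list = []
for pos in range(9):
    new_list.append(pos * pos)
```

Last element of squares 0 to 8
`new_list` takes the values: [] → [0] → [0, 1] → [0, 1, 4] → [0, 1, 4, 9] → [0, 1, 4, 9, 16] → [0, 1, 4, 9, 16, 25] → [0, 1, 4, 9, 16, 25, 36] → [0, 1, 4, 9, 16, 25, 36, 49] → [0, 1, 4, 9, 16, 25, 36, 49, 64]
So `new_list[-1]` = 64

Answer: 64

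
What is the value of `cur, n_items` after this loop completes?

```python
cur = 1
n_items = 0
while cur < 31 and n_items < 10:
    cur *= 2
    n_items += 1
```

Double until >= 31 or 10 iterations
`cur, n_items` takes the values: (1, 0) → (2, 0) → (2, 1) → (4, 1) → (4, 2) → (8, 2) → (8, 3) → (16, 3) → (16, 4) → (32, 4) → (32, 5)

Answer: 32, 5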